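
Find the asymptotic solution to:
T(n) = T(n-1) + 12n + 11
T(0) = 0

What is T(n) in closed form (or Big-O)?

Dominant term in sum is 12*sum(i, i=1..n) = 12*n*(n+1)/2 = O(n^2).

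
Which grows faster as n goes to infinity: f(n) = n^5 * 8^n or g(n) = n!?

g(n) = n! grows faster: by Stirling n! ~ (n/e)^n sqrt(2*pi*n); (n/e)^n eventually dominates n^5 * 8^n.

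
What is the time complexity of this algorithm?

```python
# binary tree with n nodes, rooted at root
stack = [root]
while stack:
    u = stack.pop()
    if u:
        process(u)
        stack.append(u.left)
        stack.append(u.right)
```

Time complexity: O(n).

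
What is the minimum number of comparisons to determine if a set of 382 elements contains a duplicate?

Determining if 382 elements are all distinct requires Omega(n log n) comparisons in the comparison model. This follows from the element distinctness lower bound.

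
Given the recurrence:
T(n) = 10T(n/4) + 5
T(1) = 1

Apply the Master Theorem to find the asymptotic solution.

a=10, b=4, f(n)=5. log_4(10) = 1.661. Case 1 of Master Theorem: T(n) = O(n^1.661).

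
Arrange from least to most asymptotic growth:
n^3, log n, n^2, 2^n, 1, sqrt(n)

Ordered by growth rate: 1 < log n < sqrt(n) < n^2 < n^3 < 2^n.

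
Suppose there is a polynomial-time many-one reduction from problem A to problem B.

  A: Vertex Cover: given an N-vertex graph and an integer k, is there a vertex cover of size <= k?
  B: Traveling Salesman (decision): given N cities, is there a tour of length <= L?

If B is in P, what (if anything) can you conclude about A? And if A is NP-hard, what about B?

A poly-time reduction A <=_p B means any A-instance can be transformed to a B-instance in poly time.
If B is in P: compose the reduction with B's poly-time algorithm to solve A in poly time, so A is in P.
If A is NP-hard: every NP problem reduces to A, which reduces to B; composing reductions, every NP problem reduces to B, so B is NP-hard.
(Here in fact A is NP-complete and B is NP-complete.)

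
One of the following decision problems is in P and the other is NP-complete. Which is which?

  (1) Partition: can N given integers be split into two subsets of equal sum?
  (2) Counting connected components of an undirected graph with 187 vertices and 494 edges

(1) is NP-complete: Subset Sum reduces to it (one of Karp's 21 NP-complete problems).
(2) is P: BFS/DFS visits each vertex and edge once: O(V+E).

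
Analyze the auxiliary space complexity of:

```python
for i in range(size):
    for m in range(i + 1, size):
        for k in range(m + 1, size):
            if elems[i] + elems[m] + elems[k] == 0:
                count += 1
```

Space complexity: O(1).
Only a constant amount of auxiliary storage is used; nothing grows with n.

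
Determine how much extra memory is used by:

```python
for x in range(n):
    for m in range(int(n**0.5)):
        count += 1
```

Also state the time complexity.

Space complexity: O(1).
Only a constant amount of auxiliary storage is used; nothing grows with n.
Time complexity: O(n * sqrt(n)).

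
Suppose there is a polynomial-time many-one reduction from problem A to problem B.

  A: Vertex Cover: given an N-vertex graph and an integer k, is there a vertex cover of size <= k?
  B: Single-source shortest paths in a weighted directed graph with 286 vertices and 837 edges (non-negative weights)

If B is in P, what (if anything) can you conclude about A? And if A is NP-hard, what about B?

A poly-time reduction A <=_p B means any A-instance can be transformed to a B-instance in poly time.
If B is in P: compose the reduction with B's poly-time algorithm to solve A in poly time, so A is in P.
If A is NP-hard: every NP problem reduces to A, which reduces to B; composing reductions, every NP problem reduces to B, so B is NP-hard.
(Here in fact A is NP-complete and B is in P, so no such reduction is known -- its existence would imply P = NP; the analysis concerns only what the assumed reduction would or would not let you conclude.)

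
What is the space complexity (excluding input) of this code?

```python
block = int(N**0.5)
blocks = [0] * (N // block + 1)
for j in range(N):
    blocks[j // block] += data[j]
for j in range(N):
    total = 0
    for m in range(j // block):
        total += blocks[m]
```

Space complexity: O(sqrt(n)).
Storage scales with sqrt(n).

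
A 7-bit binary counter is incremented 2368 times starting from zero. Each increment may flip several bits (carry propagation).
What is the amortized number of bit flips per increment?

Bit i flips on every 2^i-th increment, so over 2368 increments bit i flips floor(2368/2^i) times. Summing over i: total flips < 2 * 2368. Amortized: < 2 = O(1) per increment.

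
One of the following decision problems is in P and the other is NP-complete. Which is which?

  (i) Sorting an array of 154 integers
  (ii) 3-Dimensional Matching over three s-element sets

(i) is P: merge sort runs in O(n log n).
(ii) is NP-complete: one of Karp's 21 NP-complete problems.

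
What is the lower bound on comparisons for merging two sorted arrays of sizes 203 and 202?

Adversary argument: with sizes 203 and 202 (differing by at most 1), interleave the two arrays so that every consecutive pair in the output comes from different inputs. Then each of the 404 adjacent output pairs must be directly compared, or the algorithm cannot determine their relative order. So 404 comparisons are necessary; standard merge achieves this.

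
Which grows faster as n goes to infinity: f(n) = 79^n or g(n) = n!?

g(n) = n! grows faster: n!/79^n -> infinity by Stirling.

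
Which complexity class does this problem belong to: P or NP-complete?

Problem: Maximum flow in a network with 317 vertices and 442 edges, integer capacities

This problem is in P: Edmonds-Karp / push-relabel run in polynomial time.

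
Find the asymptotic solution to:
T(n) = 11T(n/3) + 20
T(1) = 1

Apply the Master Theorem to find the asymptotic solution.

a=11, b=3, f(n)=20. log_3(11) = 2.183. Case 1 of Master Theorem: T(n) = O(n^2.183).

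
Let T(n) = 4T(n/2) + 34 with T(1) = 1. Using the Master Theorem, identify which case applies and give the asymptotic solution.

a=4, b=2, f(n)=34.
log_2(4) = 2 > 0.
Since f(n) = O(n^0) is polynomially smaller than n^2, Case 1 applies.
T(n) = Theta(n^2).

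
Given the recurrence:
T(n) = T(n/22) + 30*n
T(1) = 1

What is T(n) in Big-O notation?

Geometric series: 30*n*(1 + 1/22 + 1/22^2 + ...) = O(n). T(n) = O(n).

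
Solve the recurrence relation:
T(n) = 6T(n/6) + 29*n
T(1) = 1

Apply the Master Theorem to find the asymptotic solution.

a=6, b=6, f(n)=29*n. log_6(6) = 1. Case 2: T(n) = O(n log n).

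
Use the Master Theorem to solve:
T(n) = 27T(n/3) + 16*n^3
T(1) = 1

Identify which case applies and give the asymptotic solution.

a=27, b=3, f(n)=16*n^3.
log_3(27) = 3, so n^(log_b(a)) = n^3.
f(n) = Theta(n^3), so Case 2 applies.
T(n) = Theta(n^3 log n).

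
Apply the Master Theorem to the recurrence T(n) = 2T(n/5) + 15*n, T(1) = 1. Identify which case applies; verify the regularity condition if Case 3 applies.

a=2, b=5, f(n)=15*n.
log_5(2) = 0.4307 < 1.
f(n) = Omega(n^(0.4307+epsilon)) for some epsilon > 0, so Case 3 is the candidate.
Regularity: a*f(n/b) = 2*15*(n/5)^1 = (2/5)*15*n^1 <= c*f(n) with c = 2/5 < 1. Satisfied.
Case 3: T(n) = Theta(n).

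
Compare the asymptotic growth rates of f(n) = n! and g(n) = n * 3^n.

f(n) = n! grows faster: by Stirling n! ~ (n/e)^n sqrt(2*pi*n); (n/e)^n eventually dominates n * 3^n.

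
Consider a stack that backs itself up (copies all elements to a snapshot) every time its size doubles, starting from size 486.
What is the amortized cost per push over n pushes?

Backups occur at sizes 486, 972, 1944, ..., copying 486 + 972 + 1944 + ... <= 2n elements total (geometric series). Spread over n pushes, the amortized backup cost is O(1) per push.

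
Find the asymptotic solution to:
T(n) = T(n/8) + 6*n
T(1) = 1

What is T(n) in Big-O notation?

Geometric series: 6*n*(1 + 1/8 + 1/8^2 + ...) = O(n). T(n) = O(n).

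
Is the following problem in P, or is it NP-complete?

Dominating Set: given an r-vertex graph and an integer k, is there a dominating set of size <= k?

This problem is NP-complete: reduces from Set Cover (with k part of the input).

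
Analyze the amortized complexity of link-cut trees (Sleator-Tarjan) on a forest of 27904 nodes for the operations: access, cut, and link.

Link-cut trees represent the forest using splay trees over preferred paths. With potential Phi = sum over nodes of log(size of virtual subtree), each access on 27904 nodes is O(log 27904) = O(log n) amortized by the splay-tree access lemma. Cut and link are O(1) plus one access.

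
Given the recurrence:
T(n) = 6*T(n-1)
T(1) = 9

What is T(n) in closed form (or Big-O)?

Each step multiplies by 6. T(n) = T(1)*6^(n-1) = 9*6^(n-1).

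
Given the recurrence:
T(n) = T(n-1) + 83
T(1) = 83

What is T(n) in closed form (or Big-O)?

Unrolling: T(n) = T(n-1) + 83 = T(n-2) + 2*83 = ... = T(1) + (n-1)*83 = 83 + (n-1)*83 = 83n.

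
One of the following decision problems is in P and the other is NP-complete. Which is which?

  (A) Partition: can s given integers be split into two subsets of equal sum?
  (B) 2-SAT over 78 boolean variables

(A) is NP-complete: Subset Sum reduces to it (one of Karp's 21 NP-complete problems).
(B) is P: 2-SAT is solvable in linear time via implication-graph SCCs.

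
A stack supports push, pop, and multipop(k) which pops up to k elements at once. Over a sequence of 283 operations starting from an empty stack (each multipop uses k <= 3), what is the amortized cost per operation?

Each element is pushed exactly once and popped at most once (whether by pop or as part of a multipop). So the total number of individual pops over the whole sequence is at most the number of pushes, which is at most 283. Total work <= 2 * 283, hence O(1) amortized per operation.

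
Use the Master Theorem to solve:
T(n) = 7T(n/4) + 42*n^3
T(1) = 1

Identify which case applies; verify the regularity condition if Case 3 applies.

a=7, b=4, f(n)=42*n^3.
log_4(7) = 1.404 < 3.
f(n) = Omega(n^(1.404+epsilon)) for some epsilon > 0, so Case 3 is the candidate.
Regularity: a*f(n/b) = 7*42*(n/4)^3 = (7/64)*42*n^3 <= c*f(n) with c = 7/64 < 1. Satisfied.
Case 3: T(n) = Theta(n^3).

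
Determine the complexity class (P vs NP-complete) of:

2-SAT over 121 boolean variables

This problem is in P: 2-SAT is solvable in linear time via implication-graph SCCs.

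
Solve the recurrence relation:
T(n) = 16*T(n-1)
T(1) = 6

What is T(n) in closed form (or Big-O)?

Each step multiplies by 16. T(n) = T(1)*16^(n-1) = 6*16^(n-1).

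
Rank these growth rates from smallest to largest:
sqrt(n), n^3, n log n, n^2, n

Ordered by growth rate: sqrt(n) < n < n log n < n^2 < n^3.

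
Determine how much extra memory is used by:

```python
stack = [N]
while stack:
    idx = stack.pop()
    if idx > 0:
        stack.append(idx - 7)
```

Space complexity: O(1).
Only a constant amount of auxiliary storage is used; nothing grows with n.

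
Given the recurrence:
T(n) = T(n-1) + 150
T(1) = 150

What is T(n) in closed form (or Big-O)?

Unrolling: T(n) = T(n-1) + 150 = T(n-2) + 2*150 = ... = T(1) + (n-1)*150 = 150 + (n-1)*150 = 150n.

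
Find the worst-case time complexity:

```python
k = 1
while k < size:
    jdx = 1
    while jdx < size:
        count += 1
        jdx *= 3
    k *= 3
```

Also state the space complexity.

Time complexity: O(log^2 n).
Space complexity: O(1).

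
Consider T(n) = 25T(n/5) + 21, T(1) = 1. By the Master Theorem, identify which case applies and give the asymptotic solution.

a=25, b=5, f(n)=21.
log_5(25) = 2 > 0.
Since f(n) = O(n^0) is polynomially smaller than n^2, Case 1 applies.
T(n) = Theta(n^2).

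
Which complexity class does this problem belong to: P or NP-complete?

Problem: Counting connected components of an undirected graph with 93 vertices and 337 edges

This problem is in P: BFS/DFS visits each vertex and edge once: O(V+E).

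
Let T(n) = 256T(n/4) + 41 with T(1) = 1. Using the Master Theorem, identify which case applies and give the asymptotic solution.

a=256, b=4, f(n)=41.
log_4(256) = 4 > 0.
Since f(n) = O(n^0) is polynomially smaller than n^4, Case 1 applies.
T(n) = Theta(n^4).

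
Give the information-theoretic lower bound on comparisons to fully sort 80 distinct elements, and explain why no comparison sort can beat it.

A comparison sort is a binary decision tree whose leaves are the 80! = 71569457046263802294811533723186532165584657342365752577109445058227039255480148842668944867280814080000000000000000000 possible output permutations. A binary tree with L leaves has height >= ceil(log_2(L)). So any comparison sort needs >= ceil(log_2(80!)) = 395 comparisons in the worst case.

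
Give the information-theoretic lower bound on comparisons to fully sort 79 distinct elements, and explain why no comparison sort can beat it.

A comparison sort is a binary decision tree whose leaves are the 79! = 894618213078297528685144171539831652069808216779571907213868063227837990693501860533361810841010176000000000000000000 possible output permutations. A binary tree with L leaves has height >= ceil(log_2(L)). So any comparison sort needs >= ceil(log_2(79!)) = 389 comparisons in the worst case.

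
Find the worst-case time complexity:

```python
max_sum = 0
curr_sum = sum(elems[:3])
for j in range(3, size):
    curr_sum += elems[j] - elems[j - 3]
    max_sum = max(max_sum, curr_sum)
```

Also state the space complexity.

Time complexity: O(n).
Space complexity: O(1).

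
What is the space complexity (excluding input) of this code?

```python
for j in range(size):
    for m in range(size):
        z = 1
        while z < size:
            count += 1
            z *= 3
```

Space complexity: O(1).
Only a constant amount of auxiliary storage is used; nothing grows with n.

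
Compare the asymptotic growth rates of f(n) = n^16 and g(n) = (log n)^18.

f(n) = n^16 grows faster: any positive polynomial dominates any polylog.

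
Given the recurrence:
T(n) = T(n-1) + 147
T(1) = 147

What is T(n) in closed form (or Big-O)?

Unrolling: T(n) = T(n-1) + 147 = T(n-2) + 2*147 = ... = T(1) + (n-1)*147 = 147 + (n-1)*147 = 147n.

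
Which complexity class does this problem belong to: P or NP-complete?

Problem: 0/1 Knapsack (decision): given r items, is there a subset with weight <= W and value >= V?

This problem is NP-complete: reduces from Subset Sum.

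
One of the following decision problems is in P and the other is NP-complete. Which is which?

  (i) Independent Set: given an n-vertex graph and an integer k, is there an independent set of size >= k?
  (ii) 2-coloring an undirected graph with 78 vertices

(i) is NP-complete: complement of Clique (with k part of the input).
(ii) is P: 2-coloring is bipartiteness testing via BFS, O(V+E).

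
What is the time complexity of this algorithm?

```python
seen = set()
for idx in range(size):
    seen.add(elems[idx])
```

Time complexity: O(n).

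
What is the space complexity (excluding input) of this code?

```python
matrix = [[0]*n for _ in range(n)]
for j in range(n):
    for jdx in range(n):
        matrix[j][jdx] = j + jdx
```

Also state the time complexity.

Space complexity: O(n^2).
A 2D structure of size n x n is allocated.
Time complexity: O(n^2).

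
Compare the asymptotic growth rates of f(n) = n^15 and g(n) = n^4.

f(n) = n^15 grows faster: n^15/n^4 = n^11 -> infinity.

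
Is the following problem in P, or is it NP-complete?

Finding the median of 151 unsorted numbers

This problem is in P: linear-time selection (median-of-medians) runs in O(n).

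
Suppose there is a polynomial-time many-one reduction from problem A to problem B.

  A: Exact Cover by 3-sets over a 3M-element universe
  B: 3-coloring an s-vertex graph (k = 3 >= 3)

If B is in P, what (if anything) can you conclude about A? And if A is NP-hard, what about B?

A poly-time reduction A <=_p B means any A-instance can be transformed to a B-instance in poly time.
If B is in P: compose the reduction with B's poly-time algorithm to solve A in poly time, so A is in P.
If A is NP-hard: every NP problem reduces to A, which reduces to B; composing reductions, every NP problem reduces to B, so B is NP-hard.
(Here in fact A is NP-complete and B is NP-complete.)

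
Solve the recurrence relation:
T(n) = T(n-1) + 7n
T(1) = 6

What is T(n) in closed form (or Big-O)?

Unrolling: T(n) = 6 + 7*(2 + 3 + ... + n) = 6 + 7*(n(n+1)/2 - 1) = O(n^2).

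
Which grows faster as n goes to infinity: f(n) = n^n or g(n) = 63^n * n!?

g(n) = 63^n * n! grows faster: by Stirling n! ~ sqrt(2 pi n)(n/e)^n, so 63^n n! / n^n ~ (63/e)^n sqrt(2 pi n) -> infinity since 63/e > 1.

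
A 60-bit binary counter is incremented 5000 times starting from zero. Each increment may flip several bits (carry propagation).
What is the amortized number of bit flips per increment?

Bit i flips on every 2^i-th increment, so over 5000 increments bit i flips floor(5000/2^i) times. Summing over i: total flips < 2 * 5000. Amortized: < 2 = O(1) per increment.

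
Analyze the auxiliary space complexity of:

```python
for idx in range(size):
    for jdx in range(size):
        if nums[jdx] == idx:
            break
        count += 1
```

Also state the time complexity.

Space complexity: O(1).
Only a constant amount of auxiliary storage is used; nothing grows with n.
Time complexity: O(n^2).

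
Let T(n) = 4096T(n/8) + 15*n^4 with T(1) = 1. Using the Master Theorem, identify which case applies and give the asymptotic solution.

a=4096, b=8, f(n)=15*n^4.
log_8(4096) = 4, so n^(log_b(a)) = n^4.
f(n) = Theta(n^4), so Case 2 applies.
T(n) = Theta(n^4 log n).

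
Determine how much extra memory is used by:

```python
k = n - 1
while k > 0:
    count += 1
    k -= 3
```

Space complexity: O(1).
Only a constant amount of auxiliary storage is used; nothing grows with n.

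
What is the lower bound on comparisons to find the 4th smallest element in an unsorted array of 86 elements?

Finding the 4th smallest of 86 elements requires Omega(n) comparisons. Every element must participate in at least one comparison; otherwise it could be the 4th smallest.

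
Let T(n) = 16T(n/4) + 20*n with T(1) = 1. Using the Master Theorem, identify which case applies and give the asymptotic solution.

a=16, b=4, f(n)=20*n.
log_4(16) = 2 > 1.
Since f(n) = O(n^1) is polynomially smaller than n^2, Case 1 applies.
T(n) = Theta(n^2).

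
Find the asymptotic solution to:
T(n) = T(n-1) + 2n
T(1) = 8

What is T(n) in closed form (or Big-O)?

Unrolling: T(n) = 8 + 2*(2 + 3 + ... + n) = 8 + 2*(n(n+1)/2 - 1) = O(n^2).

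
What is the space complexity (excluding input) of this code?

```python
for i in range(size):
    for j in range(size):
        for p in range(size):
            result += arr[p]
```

Space complexity: O(1).
Only a constant amount of auxiliary storage is used; nothing grows with n.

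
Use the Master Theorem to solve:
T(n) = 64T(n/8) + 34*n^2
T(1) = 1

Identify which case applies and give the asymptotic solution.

a=64, b=8, f(n)=34*n^2.
log_8(64) = 2, so n^(log_b(a)) = n^2.
f(n) = Theta(n^2), so Case 2 applies.
T(n) = Theta(n^2 log n).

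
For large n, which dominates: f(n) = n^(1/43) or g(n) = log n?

f(n) = n^(1/43) grows faster: any positive power of n dominates log n.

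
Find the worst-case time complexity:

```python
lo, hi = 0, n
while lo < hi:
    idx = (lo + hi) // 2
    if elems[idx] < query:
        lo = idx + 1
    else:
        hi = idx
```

Time complexity: O(log n).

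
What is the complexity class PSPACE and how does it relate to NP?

PSPACE is the class of problems solvable with polynomial space. NP is a subset of PSPACE (a poly-space machine can enumerate all certificates). PSPACE-complete problems include QBF (quantified Boolean formulas) and generalized games. It is unknown whether NP = PSPACE.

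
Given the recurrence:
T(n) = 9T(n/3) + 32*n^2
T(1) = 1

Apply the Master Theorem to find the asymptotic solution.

a=9, b=3, f(n)=32*n^2. log_3(9) = 2. Case 2: T(n) = O(n^2 log n).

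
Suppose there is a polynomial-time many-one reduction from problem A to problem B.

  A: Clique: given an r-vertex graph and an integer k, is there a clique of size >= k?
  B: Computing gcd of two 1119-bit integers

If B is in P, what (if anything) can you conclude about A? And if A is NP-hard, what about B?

A poly-time reduction A <=_p B means any A-instance can be transformed to a B-instance in poly time.
If B is in P: compose the reduction with B's poly-time algorithm to solve A in poly time, so A is in P.
If A is NP-hard: every NP problem reduces to A, which reduces to B; composing reductions, every NP problem reduces to B, so B is NP-hard.
(Here in fact A is NP-complete and B is in P, so no such reduction is known -- its existence would imply P = NP; the analysis concerns only what the assumed reduction would or would not let you conclude.)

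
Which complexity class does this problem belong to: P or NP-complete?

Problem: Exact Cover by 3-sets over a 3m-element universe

This problem is NP-complete: one of Karp's 21 NP-complete problems.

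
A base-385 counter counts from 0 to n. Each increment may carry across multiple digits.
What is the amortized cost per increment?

Digit at position i changes every 385^i increments. Total digit changes over n increments: n * 385/(385-1) = O(n). Amortized: O(1).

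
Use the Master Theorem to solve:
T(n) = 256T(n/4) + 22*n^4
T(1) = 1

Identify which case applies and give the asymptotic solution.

a=256, b=4, f(n)=22*n^4.
log_4(256) = 4, so n^(log_b(a)) = n^4.
f(n) = Theta(n^4), so Case 2 applies.
T(n) = Theta(n^4 log n).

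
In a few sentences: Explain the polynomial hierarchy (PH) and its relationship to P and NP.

The polynomial hierarchy is a tower of complexity classes: Sigma_0^P = Pi_0^P = P, Sigma_1^P = NP, Pi_1^P = co-NP, and Sigma_{k+1}^P = NP^{Sigma_k^P}. PH is contained in PSPACE. If any level collapses (Sigma_k = Pi_k), the entire hierarchy collapses to that level.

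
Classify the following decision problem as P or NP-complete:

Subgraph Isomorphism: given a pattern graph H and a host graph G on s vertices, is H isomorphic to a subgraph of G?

This problem is NP-complete: generalizes Clique and Hamiltonian Path (pattern size is part of the input).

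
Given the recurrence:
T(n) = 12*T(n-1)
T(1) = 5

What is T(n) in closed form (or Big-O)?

Each step multiplies by 12. T(n) = T(1)*12^(n-1) = 5*12^(n-1).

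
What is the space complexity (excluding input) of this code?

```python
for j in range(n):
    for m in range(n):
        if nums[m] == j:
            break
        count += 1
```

Space complexity: O(1).
Only a constant amount of auxiliary storage is used; nothing grows with n.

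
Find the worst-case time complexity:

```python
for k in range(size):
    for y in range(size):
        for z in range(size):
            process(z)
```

Time complexity: O(n^3).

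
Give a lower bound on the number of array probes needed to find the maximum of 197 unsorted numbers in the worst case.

Adversary: any unprobed cell could hold a value larger than everything seen so far. If fewer than 197 cells are probed, the adversary places the max in an unprobed cell. So all 197 cells must be examined; together with 197-1 comparisons this is tight.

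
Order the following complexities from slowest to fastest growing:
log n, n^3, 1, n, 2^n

Ordered by growth rate: 1 < log n < n < n^3 < 2^n.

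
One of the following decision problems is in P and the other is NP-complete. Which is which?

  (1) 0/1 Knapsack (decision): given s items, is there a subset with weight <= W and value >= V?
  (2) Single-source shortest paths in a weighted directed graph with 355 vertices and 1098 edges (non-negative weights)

(1) is NP-complete: reduces from Subset Sum.
(2) is P: Dijkstra's algorithm runs in O((V+E) log V).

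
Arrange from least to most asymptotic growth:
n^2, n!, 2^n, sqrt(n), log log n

Ordered by growth rate: log log n < sqrt(n) < n^2 < 2^n < n!.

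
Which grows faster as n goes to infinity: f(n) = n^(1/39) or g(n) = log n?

f(n) = n^(1/39) grows faster: any positive power of n dominates log n.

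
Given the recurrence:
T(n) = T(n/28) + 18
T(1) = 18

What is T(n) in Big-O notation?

Each step divides n by 28 and adds 18. After log_28(n) steps, T(n) = O(log n).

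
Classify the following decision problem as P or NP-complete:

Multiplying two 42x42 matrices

This problem is in P: the schoolbook algorithm runs in O(n^3).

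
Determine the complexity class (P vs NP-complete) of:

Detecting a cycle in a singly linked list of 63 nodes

This problem is in P: Floyd's tortoise-and-hare runs in O(n) time, O(1) space.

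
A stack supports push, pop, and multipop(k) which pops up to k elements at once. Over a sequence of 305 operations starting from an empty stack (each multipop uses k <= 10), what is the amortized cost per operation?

Each element is pushed exactly once and popped at most once (whether by pop or as part of a multipop). So the total number of individual pops over the whole sequence is at most the number of pushes, which is at most 305. Total work <= 2 * 305, hence O(1) amortized per operation.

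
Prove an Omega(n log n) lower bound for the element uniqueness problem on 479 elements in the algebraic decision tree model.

In the algebraic decision tree model, element uniqueness on 479 elements is equivalent to determining which cell of an arrangement of C(479,2) = 114481 hyperplanes x_i = x_j contains the input point. Ben-Or's theorem shows this requires Omega(n log n).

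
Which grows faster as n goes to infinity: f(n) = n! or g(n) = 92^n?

f(n) = n! grows faster: n!/92^n -> infinity by Stirling.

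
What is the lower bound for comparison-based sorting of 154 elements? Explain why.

A comparison-based sorting algorithm corresponds to a decision tree. With 154! possible permutations, the tree has 154! leaves. The height is at least log_2(154!) = Omega(n log n) by Stirling's approximation.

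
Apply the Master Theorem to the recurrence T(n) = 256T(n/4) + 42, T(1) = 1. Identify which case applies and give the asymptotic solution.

a=256, b=4, f(n)=42.
log_4(256) = 4 > 0.
Since f(n) = O(n^0) is polynomially smaller than n^4, Case 1 applies.
T(n) = Theta(n^4).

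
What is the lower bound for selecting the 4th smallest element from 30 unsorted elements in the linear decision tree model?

Selecting the 4th smallest of 30 elements requires Omega(n) comparisons. Every element must be compared at least once. The BFPRT algorithm achieves O(n), making this tight.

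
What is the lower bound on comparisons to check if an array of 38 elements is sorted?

To verify 38 elements are sorted, we must compare each consecutive pair. Skipping any pair allows an adversary to swap them. Therefore 37 comparisons are necessary and sufficient.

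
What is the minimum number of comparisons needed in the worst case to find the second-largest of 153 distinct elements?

Lower bound: finding the max needs 153-1 comparisons. By the adversary weight-doubling argument, the max must personally win >= ceil(log_2(153)) = 8 comparisons; the 2nd-largest is among those 8 losers, needing 8-1 more comparisons. Total >= 153-1 + 8-1 = 159. A balanced knockout tournament achieves this.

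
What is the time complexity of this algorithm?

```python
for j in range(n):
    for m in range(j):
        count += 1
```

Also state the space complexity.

Time complexity: O(n^2).
Space complexity: O(1).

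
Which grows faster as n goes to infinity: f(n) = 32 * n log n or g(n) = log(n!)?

f(n) = 32 * n log n and g(n) = log(n!) are Theta of each other: Stirling: log(n!) = n log n - n + O(log n) = Theta(n log n); the constant 32 doesn't change the Theta class.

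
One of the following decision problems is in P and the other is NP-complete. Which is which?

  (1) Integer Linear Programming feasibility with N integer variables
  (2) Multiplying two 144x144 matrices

(1) is NP-complete: ILP feasibility is NP-complete (LP relaxation is in P).
(2) is P: the schoolbook algorithm runs in O(n^3).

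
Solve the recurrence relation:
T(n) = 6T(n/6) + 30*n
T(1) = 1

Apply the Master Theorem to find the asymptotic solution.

a=6, b=6, f(n)=30*n. log_6(6) = 1. Case 2: T(n) = O(n log n).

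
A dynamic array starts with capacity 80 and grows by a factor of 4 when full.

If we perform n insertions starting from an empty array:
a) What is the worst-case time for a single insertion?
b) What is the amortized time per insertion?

(a) Worst-case single insertion: O(n) -- when the array is full at capacity c, the resize copies all c elements, and c can be Theta(n).
(b) Resizes happen at sizes 80, 320, 1280, ... Total copy cost for n insertions: 80 + 320 + ... = O(n) (geometric series with ratio 1/4). Amortized cost per insertion: O(n)/n = O(1).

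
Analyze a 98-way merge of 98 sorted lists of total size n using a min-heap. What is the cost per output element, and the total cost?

Maintain a min-heap of size 98 holding the current head of each list. Each output step does one extract-min (O(log 98)) and one insert of that list's next element (O(log 98)). Each of the n elements passes through the heap exactly once, so the total cost is O(n log 98), i.e. O(log 98) per output element.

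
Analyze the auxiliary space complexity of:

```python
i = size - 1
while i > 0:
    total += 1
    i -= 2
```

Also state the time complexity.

Space complexity: O(1).
Only a constant amount of auxiliary storage is used; nothing grows with n.
Time complexity: O(n).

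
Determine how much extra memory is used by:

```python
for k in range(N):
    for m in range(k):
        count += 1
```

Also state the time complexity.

Space complexity: O(1).
Only a constant amount of auxiliary storage is used; nothing grows with n.
Time complexity: O(n^2).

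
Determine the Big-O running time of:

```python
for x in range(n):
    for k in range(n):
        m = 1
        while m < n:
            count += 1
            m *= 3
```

Time complexity: O(n^2 log n).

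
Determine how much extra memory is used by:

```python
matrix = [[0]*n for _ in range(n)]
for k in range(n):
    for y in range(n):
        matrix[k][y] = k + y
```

Space complexity: O(n^2).
A 2D structure of size n x n is allocated.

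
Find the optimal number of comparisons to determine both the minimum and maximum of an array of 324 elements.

Naive approach: 646 comparisons (323 for max + 323 for min).
Optimal: Compare elements in pairs first (floor(n/2) = 162 comparisons), then find max among winners and min among losers (161 comparisons each).
Total: ceil(3n/2) - 2 = 484 comparisons. An adversary argument shows this is also a lower bound.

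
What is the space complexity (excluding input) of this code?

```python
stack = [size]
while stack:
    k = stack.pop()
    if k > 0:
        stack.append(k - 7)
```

Space complexity: O(1).
Only a constant amount of auxiliary storage is used; nothing grows with n.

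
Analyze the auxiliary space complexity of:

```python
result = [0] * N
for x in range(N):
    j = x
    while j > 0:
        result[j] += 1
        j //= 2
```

Space complexity: O(n).
Auxiliary storage grows linearly with the input size n in the worst case.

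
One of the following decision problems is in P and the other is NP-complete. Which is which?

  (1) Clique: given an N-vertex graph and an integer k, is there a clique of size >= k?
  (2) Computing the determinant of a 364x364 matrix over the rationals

(1) is NP-complete: complement of Independent Set / Vertex Cover (with k part of the input).
(2) is P: Gaussian elimination runs in O(n^3).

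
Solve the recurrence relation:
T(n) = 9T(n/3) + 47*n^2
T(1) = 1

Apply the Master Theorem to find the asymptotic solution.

a=9, b=3, f(n)=47*n^2. log_3(9) = 2. Case 2: T(n) = O(n^2 log n).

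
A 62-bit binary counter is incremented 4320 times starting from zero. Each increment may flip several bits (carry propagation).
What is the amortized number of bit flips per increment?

Bit i flips on every 2^i-th increment, so over 4320 increments bit i flips floor(4320/2^i) times. Summing over i: total flips < 2 * 4320. Amortized: < 2 = O(1) per increment.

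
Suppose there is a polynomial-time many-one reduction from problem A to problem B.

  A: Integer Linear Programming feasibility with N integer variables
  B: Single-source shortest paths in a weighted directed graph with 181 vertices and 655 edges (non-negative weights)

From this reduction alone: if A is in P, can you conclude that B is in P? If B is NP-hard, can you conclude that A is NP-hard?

A poly-time reduction A <=_p B transfers tractability DOWN (B easy => A easy) and hardness UP (A hard => B hard), not the reverse.
From A in P, the reduction alone does NOT give B in P: any problem in P trivially reduces to SAT, yet SAT is not known to be in P.
From B NP-hard, the reduction alone does NOT give A NP-hard: again, easy problems reduce to hard ones.
(Here in fact A is NP-complete and B is in P, so no such reduction is known -- its existence would imply P = NP; the analysis concerns only what the assumed reduction would or would not let you conclude.)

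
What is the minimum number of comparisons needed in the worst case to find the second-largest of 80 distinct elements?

Lower bound: finding the max needs 80-1 comparisons. By the adversary weight-doubling argument, the max must personally win >= ceil(log_2(80)) = 7 comparisons; the 2nd-largest is among those 7 losers, needing 7-1 more comparisons. Total >= 80-1 + 7-1 = 85. A balanced knockout tournament achieves this.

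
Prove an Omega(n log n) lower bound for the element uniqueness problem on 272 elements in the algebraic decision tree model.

In the algebraic decision tree model, element uniqueness on 272 elements is equivalent to determining which cell of an arrangement of C(272,2) = 36856 hyperplanes x_i = x_j contains the input point. Ben-Or's theorem shows this requires Omega(n log n).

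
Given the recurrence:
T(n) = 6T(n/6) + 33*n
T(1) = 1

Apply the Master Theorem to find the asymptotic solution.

a=6, b=6, f(n)=33*n. log_6(6) = 1. Case 2: T(n) = O(n log n).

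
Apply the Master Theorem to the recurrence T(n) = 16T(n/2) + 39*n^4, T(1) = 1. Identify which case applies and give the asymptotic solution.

a=16, b=2, f(n)=39*n^4.
log_2(16) = 4, so n^(log_b(a)) = n^4.
f(n) = Theta(n^4), so Case 2 applies.
T(n) = Theta(n^4 log n).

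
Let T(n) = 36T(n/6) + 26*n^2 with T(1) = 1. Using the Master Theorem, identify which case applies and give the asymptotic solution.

a=36, b=6, f(n)=26*n^2.
log_6(36) = 2, so n^(log_b(a)) = n^2.
f(n) = Theta(n^2), so Case 2 applies.
T(n) = Theta(n^2 log n).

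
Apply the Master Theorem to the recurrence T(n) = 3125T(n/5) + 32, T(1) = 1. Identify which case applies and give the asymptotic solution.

a=3125, b=5, f(n)=32.
log_5(3125) = 5 > 0.
Since f(n) = O(n^0) is polynomially smaller than n^5, Case 1 applies.
T(n) = Theta(n^5).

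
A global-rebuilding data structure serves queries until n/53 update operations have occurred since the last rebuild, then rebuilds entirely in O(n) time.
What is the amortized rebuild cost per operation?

The O(n) rebuild is triggered by n/53 operations, so each contributes O(n)/(n/53) = O(53) = O(1) to the rebuild cost.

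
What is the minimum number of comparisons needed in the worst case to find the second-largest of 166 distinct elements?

Lower bound: finding the max needs 166-1 comparisons. By the adversary weight-doubling argument, the max must personally win >= ceil(log_2(166)) = 8 comparisons; the 2nd-largest is among those 8 losers, needing 8-1 more comparisons. Total >= 166-1 + 8-1 = 172. A balanced knockout tournament achieves this.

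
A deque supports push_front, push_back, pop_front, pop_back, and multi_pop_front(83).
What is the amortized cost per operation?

Assign 2 credits to each push operation. A pop uses 1 saved credit. multi_pop_front(83) uses up to 83 saved credits from previous pushes. Credits never go negative. Amortized cost is O(1).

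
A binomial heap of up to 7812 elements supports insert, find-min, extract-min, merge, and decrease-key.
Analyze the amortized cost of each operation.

A binomial heap with n <= 7812 elements has at most floor(log_2 7812) + 1 = 13 trees. Using potential Phi = number of trees: Insert adds one tree, but cascading merges reduce count -- amortized O(1). Find-min reads the cached minimum pointer: O(1). Extract-min creates O(log n) new trees: O(log n). Merge combines tree lists: O(log n). Decrease-key sifts the element up its tree of height <= log n: O(log n).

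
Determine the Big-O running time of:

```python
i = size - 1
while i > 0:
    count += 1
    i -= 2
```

Time complexity: O(n).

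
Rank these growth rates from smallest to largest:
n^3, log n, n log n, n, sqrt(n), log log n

Ordered by growth rate: log log n < log n < sqrt(n) < n < n log n < n^3.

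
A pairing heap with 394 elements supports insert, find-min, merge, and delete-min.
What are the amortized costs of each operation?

Pairing heaps are self-adjusting heap-ordered trees. Insert and merge link two roots: O(1). Find-min reads the root: O(1). Delete-min removes the root, then pairs children in two passes; amortized cost is O(log 394) = O(log n).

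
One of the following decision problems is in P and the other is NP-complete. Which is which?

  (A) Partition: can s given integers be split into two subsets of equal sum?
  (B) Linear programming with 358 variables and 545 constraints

(A) is NP-complete: Subset Sum reduces to it (one of Karp's 21 NP-complete problems).
(B) is P: the ellipsoid and interior-point methods run in polynomial time.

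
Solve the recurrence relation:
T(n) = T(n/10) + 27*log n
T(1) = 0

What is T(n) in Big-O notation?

Each of the log_10(n) levels adds O(log n). T(n) = O(log^2 n).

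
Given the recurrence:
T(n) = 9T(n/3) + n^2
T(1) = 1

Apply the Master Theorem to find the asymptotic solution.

a=9, b=3, f(n)=n^2. log_3(9) = 2. Case 2: T(n) = O(n^2 log n).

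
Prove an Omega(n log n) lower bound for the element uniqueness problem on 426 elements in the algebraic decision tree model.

In the algebraic decision tree model, element uniqueness on 426 elements is equivalent to determining which cell of an arrangement of C(426,2) = 90525 hyperplanes x_i = x_j contains the input point. Ben-Or's theorem shows this requires Omega(n log n).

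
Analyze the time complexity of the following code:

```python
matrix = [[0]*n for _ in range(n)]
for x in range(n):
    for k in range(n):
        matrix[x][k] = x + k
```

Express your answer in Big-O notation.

Time complexity: O(n^2).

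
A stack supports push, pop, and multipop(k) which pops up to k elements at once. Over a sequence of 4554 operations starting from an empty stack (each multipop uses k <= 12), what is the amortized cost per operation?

Each element is pushed exactly once and popped at most once (whether by pop or as part of a multipop). So the total number of individual pops over the whole sequence is at most the number of pushes, which is at most 4554. Total work <= 2 * 4554, hence O(1) amortized per operation.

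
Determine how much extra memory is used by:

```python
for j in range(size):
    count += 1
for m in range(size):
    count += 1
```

Space complexity: O(1).
Only a constant amount of auxiliary storage is used; nothing grows with n.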